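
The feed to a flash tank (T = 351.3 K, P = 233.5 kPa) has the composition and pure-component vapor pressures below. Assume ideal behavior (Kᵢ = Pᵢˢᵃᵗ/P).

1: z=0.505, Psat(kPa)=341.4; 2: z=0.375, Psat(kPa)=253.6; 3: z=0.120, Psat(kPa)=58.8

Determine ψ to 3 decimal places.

Raoult's law: Kᵢ = Pᵢˢᵃᵗ/P = Pᵢˢᵃᵗ/233.5.
  K_1 = 341.4/233.5 = 1.46210, K_2 = 253.6/233.5 = 1.08608, K_3 = 58.8/233.5 = 0.25182
Material balance + equilibrium reduce to Σ zᵢ(Kᵢ−1)/(1+ψ(Kᵢ−1)) = 0.
Feasibility: ΣzᵢKᵢ = 1.176, Σzᵢ/Kᵢ = 1.167 — both > 1, two phases present.
Newton iteration, ψ⁰ = 0.5:
  ψ = 0.500: g = 0.0771, g' = -0.245 → ψ = 0.814
  ψ = 0.814: g = -0.0301, g' = -0.499 → ψ = 0.754
  ψ = 0.754: g = -0.0027, g' = -0.415 → ψ = 0.748
Converged at ψ = 0.748.

ψ = 0.748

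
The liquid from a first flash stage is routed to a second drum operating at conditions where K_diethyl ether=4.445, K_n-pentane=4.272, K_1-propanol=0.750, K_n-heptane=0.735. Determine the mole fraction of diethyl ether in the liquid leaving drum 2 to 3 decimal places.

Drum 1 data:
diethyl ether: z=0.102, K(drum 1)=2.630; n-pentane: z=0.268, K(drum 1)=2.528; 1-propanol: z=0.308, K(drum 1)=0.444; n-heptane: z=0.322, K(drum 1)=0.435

Drum 1:
Newton iteration, ψ₁⁰ = 0.5:
  ψ₁ = 0.500: g = -0.1670, g' = -0.666 → ψ₁ = 0.249
  ψ₁ = 0.249: g = 0.0043, g' = -0.733 → ψ₁ = 0.255
Converged at ψ₁ = 0.255.
Drum-1 compositions:
  diethyl ether: x = 0.072, y = 0.189
  n-pentane: x = 0.193, y = 0.488
  1-propanol: x = 0.359, y = 0.159
  n-heptane: x = 0.376, y = 0.164
Drum-2 feed = drum-1 liquid: z₂ = (0.0720, 0.1928, 0.3589, 0.3762).
Drum 2:
Material balance + equilibrium reduce to Σ zᵢ(Kᵢ−1)/(1+ψ₂(Kᵢ−1)) = 0.
Check two-phase: ΣzᵢKᵢ = 1.690 > 1 and Σzᵢ/Kᵢ = 1.052 > 1, so g(0) = 0.690 > 0 and g(1) = -0.052 < 0.
Newton iteration, ψ₂⁰ = 0.5:
  ψ₂ = 0.500: g = 0.1131, g' = -0.477 → ψ₂ = 0.737
  ψ₂ = 0.737: g = 0.0212, g' = -0.320 → ψ₂ = 0.803
  ψ₂ = 0.803: g = 0.0009, g' = -0.295 → ψ₂ = 0.806
Converged at ψ₂ = 0.806.
  diethyl ether: x = 0.019, y = 0.085
  n-pentane: x = 0.053, y = 0.226
  1-propanol: x = 0.449, y = 0.337
  n-heptane: x = 0.478, y = 0.352

x_diethyl ether (drum 2) = 0.019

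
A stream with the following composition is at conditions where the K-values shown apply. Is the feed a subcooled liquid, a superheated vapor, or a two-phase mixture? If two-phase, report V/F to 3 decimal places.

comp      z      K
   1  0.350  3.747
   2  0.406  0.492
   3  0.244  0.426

two-phase, V/F = 0.420

ΣzᵢKᵢ = 1.615; Σzᵢ/Kᵢ = 1.491.
Both exceed 1, so a two-phase solution exists.
Rachford–Rice: g(ψ) = Σ zᵢ(Kᵢ−1)/(1+ψ(Kᵢ−1)) = 0.
Newton iteration, ψ⁰ = 0.5:
  ψ = 0.500: g = -0.0678, g' = -0.815 → ψ = 0.417
  ψ = 0.417: g = 0.0025, g' = -0.882 → ψ = 0.420
Converged at ψ = 0.420.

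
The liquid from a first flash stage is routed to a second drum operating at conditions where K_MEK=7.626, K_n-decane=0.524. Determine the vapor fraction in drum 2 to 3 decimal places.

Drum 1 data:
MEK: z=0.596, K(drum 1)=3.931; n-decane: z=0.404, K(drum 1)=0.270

V/F (drum 2) = 0.298

Drum 1:
Material balance + equilibrium reduce to Σ zᵢ(Kᵢ−1)/(1+ψ₁(Kᵢ−1)) = 0.
g(0) = ΣzᵢKᵢ − 1 = 1.452 and g(1) = 1 − Σzᵢ/Kᵢ = -0.648, so a root lies in (0, 1).
Binary case is linear: z₁(K₁−1)(1+ψ₁(K₂−1)) + z₂(K₂−1)(1+ψ₁(K₁−1)) = 0
⇒ ψ₁ = [z₁(K₁−1)+z₂(K₂−1)] / [−(K₁−1)(K₂−1)] = 1.4520/2.1396 = 0.679
Drum-1 compositions:
  MEK: x = 0.199, y = 0.784
  n-decane: x = 0.801, y = 0.216
Drum-2 feed = drum-1 liquid: z₂ = (0.1994, 0.8006).
Drum 2:
Rachford–Rice: g(ψ₂) = Σ zᵢ(Kᵢ−1)/(1+ψ₂(Kᵢ−1)) = 0.
Feasibility: ΣzᵢKᵢ = 1.940, Σzᵢ/Kᵢ = 1.554 — both > 1, two phases present.
Newton iteration, ψ₂⁰ = 0.46:
  ψ₂ = 0.460: g = -0.1615, g' = -0.832 → ψ₂ = 0.266
  ψ₂ = 0.266: g = 0.0423, g' = -1.386 → ψ₂ = 0.296
  ψ₂ = 0.296: g = 0.0023, g' = -1.243 → ψ₂ = 0.298
Converged at ψ₂ = 0.298.
  MEK: x = 0.067, y = 0.511
  n-decane: x = 0.933, y = 0.489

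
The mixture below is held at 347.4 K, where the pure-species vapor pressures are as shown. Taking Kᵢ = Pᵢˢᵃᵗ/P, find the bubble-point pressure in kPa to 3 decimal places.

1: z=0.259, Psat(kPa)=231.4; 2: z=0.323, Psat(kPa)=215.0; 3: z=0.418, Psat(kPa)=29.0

Pbub = 141.500 kPa

At the bubble point ψ → 0, so ΣzᵢKᵢ = 1 with Kᵢ = Pᵢˢᵃᵗ/P ⇒ P = ΣzᵢPᵢˢᵃᵗ.
P = 0.259·231.4 + 0.323·215.0 + 0.418·29.0 = 141.500 kPa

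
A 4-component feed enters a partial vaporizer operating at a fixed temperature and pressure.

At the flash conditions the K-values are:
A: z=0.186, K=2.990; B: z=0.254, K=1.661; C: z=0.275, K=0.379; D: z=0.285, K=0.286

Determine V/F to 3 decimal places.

Rachford–Rice: g(V/F) = Σ zᵢ(Kᵢ−1)/(1+V/F(Kᵢ−1)) = 0.
Feasibility: ΣzᵢKᵢ = 1.164, Σzᵢ/Kᵢ = 1.937 — both > 1, two phases present.
Newton–Raphson from V/F = 0.5:
  V/F = 0.500: g = -0.2524, g' = -0.822 → V/F = 0.193
  V/F = 0.193: g = -0.0137, g' = -0.804 → V/F = 0.176
Converged at V/F = 0.176.

V/F = 0.176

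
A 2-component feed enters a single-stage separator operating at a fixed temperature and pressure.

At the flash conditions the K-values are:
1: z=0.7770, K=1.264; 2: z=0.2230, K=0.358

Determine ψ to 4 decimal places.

ψ = 0.3656

Rachford–Rice: g(ψ) = Σ zᵢ(Kᵢ−1)/(1+ψ(Kᵢ−1)) = 0.
Feasibility: ΣzᵢKᵢ = 1.0620, Σzᵢ/Kᵢ = 1.2376 — both > 1, two phases present.
Binary case is linear: z₁(K₁−1)(1+ψ(K₂−1)) + z₂(K₂−1)(1+ψ(K₁−1)) = 0
⇒ ψ = [z₁(K₁−1)+z₂(K₂−1)] / [−(K₁−1)(K₂−1)] = 0.06196/0.16949 = 0.3656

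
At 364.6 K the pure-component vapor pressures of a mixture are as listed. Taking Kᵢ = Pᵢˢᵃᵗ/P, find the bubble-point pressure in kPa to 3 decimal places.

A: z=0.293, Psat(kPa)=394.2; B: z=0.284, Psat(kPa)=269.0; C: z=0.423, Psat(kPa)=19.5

At the bubble point ψ → 0, so ΣzᵢKᵢ = 1 with Kᵢ = Pᵢˢᵃᵗ/P ⇒ P = ΣzᵢPᵢˢᵃᵗ.
P = 0.293·394.2 + 0.284·269.0 + 0.423·19.5 = 200.145 kPa

Pbub = 200.145 kPa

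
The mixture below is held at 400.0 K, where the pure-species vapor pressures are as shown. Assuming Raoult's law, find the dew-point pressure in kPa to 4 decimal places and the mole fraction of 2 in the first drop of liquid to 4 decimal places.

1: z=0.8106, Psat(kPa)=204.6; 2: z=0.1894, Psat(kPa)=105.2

At the dew point ψ → 1, so Σzᵢ/Kᵢ = 1 with Kᵢ = Pᵢˢᵃᵗ/P ⇒ 1/P = Σzᵢ/Pᵢˢᵃᵗ.
1/P = 0.8106/204.6 + 0.1894/105.2 = 0.0057623 ⇒ P = 173.5431 kPa
xᵢ = zᵢP/Pᵢˢᵃᵗ ⇒ x_2 = 0.1894·173.5431/105.2 = 0.3124

Pdew = 173.5431 kPa, x_2 = 0.3124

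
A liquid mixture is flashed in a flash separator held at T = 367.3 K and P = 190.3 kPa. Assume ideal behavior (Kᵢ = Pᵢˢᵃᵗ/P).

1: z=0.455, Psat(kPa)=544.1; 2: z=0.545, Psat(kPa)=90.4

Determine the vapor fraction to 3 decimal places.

Raoult's law: Kᵢ = Pᵢˢᵃᵗ/P = Pᵢˢᵃᵗ/190.3.
  K_1 = 544.1/190.3 = 2.85917, K_2 = 90.4/190.3 = 0.47504
Let ψ = V/F and solve Σ zᵢ(Kᵢ−1)/(1+ψ(Kᵢ−1)) = 0.
Feasibility: ΣzᵢKᵢ = 1.560, Σzᵢ/Kᵢ = 1.306 — both > 1, two phases present.
Binary case is linear: z₁(K₁−1)(1+ψ(K₂−1)) + z₂(K₂−1)(1+ψ(K₁−1)) = 0
⇒ ψ = [z₁(K₁−1)+z₂(K₂−1)] / [−(K₁−1)(K₂−1)] = 0.5598/0.9760 = 0.574

ψ = 0.574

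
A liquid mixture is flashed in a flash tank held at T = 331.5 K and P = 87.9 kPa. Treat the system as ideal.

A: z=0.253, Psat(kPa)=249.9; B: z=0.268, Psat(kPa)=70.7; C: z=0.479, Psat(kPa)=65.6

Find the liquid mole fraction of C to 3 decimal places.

Raoult's law: Kᵢ = Pᵢˢᵃᵗ/P = Pᵢˢᵃᵗ/87.9.
  K_A = 249.9/87.9 = 2.84300, K_B = 70.7/87.9 = 0.80432, K_C = 65.6/87.9 = 0.74630
Newton iteration, ψ⁰ = 0.5:
  ψ = 0.500: g = 0.0454, g' = -0.286 → ψ = 0.659
  ψ = 0.659: g = 0.0045, g' = -0.233 → ψ = 0.678
Converged at ψ = 0.678.
Compositions from xᵢ = zᵢ/(1+ψ(Kᵢ−1)), yᵢ = Kᵢxᵢ:
  A: x = 0.112, y = 0.320
  B: x = 0.309, y = 0.249
  C: x = 0.579, y = 0.432

x_C = 0.579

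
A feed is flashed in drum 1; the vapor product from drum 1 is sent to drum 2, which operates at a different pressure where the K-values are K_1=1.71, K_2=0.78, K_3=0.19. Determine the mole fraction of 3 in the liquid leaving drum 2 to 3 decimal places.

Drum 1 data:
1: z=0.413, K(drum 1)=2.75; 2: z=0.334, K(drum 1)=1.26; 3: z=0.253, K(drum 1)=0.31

Drum 1:
Rachford–Rice: g(ψ₁) = Σ zᵢ(Kᵢ−1)/(1+ψ₁(Kᵢ−1)) = 0.
Feasibility: ΣzᵢKᵢ = 1.635, Σzᵢ/Kᵢ = 1.231 — both > 1, two phases present.
Newton iteration, ψ₁⁰ = 0.5:
  ψ₁ = 0.500: g = 0.1958, g' = -0.658 → ψ₁ = 0.797
  ψ₁ = 0.797: g = -0.0145, g' = -0.831 → ψ₁ = 0.780
Converged at ψ₁ = 0.780.
Drum-1 compositions:
  1: x = 0.175, y = 0.480
  2: x = 0.278, y = 0.350
  3: x = 0.548, y = 0.170
Drum-2 feed = drum-1 vapor: z₂ = (0.4803, 0.3499, 0.1698).
Drum 2:
Let ψ₂ = V/F and solve Σ zᵢ(Kᵢ−1)/(1+ψ₂(Kᵢ−1)) = 0.
g(0) = ΣzᵢKᵢ − 1 = 0.127 and g(1) = 1 − Σzᵢ/Kᵢ = -0.623, so a root lies in (0, 1).
Newton iteration, ψ₂⁰ = 0.68:
  ψ₂ = 0.680: g = -0.1667, g' = -0.686 → ψ₂ = 0.437
  ψ₂ = 0.437: g = -0.0377, g' = -0.429 → ψ₂ = 0.349
  ψ₂ = 0.349: g = -0.0017, g' = -0.392 → ψ₂ = 0.344
Converged at ψ₂ = 0.344.
  1: x = 0.386, y = 0.660
  2: x = 0.379, y = 0.295
  3: x = 0.235, y = 0.045

x_3 (drum 2) = 0.235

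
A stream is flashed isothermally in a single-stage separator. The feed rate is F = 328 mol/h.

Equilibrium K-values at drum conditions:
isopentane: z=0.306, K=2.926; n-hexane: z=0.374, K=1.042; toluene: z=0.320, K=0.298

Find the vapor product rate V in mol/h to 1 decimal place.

Material balance + equilibrium reduce to Σ zᵢ(Kᵢ−1)/(1+ψ(Kᵢ−1)) = 0.
Feasibility: ΣzᵢKᵢ = 1.380, Σzᵢ/Kᵢ = 1.537 — both > 1, two phases present.
Newton–Raphson from ψ = 0.5:
  ψ = 0.500: g = -0.0305, g' = -0.670 → ψ = 0.454
Converged at ψ = 0.454.
Then V = ψ·F = 0.4542·328 = 149.0 mol/h and L = F − V = 179.0 mol/h.

V = 149.0 mol/h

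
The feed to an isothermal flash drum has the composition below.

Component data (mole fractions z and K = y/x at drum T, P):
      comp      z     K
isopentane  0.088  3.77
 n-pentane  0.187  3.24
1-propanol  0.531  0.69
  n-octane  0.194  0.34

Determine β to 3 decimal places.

β = 0.361

Iterate (Newton) starting at β = 0.5:
  β = 0.500: g = -0.0861, g' = -0.587 → β = 0.353
  β = 0.353: g = 0.0052, g' = -0.673 → β = 0.361
Converged at β = 0.361.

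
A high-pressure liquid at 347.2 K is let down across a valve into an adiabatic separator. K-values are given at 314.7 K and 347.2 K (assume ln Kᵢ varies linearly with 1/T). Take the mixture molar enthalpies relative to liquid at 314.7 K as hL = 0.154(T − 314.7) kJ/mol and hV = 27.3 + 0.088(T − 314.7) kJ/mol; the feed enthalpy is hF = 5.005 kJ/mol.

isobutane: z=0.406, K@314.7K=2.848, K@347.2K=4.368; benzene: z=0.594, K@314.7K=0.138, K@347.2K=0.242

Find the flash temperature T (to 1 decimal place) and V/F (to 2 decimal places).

T = 317.2 K, V/F = 0.17

Adiabatic flash: solve Rachford–Rice at each trial T, then check hF = ψ·hV(T) + (1−ψ)·hL(T).
  T = 314.7 K: K = (2.848, 0.138), RR gives ψ = 0.150, H_out = 4.083 kJ/mol
  T = 347.2 K: K = (4.368, 0.242), RR gives ψ = 0.359, H_out = 14.042 kJ/mol
  T = 330.9 K: K = (3.562, 0.185), RR gives ψ = 0.266, H_out = 9.482 kJ/mol
  T = 322.8 K: K = (3.194, 0.160), RR gives ψ = 0.213, H_out = 6.944 kJ/mol
  T = 318.8 K: K = (3.020, 0.149), RR gives ψ = 0.183, H_out = 5.581 kJ/mol
  T = 316.8 K: K = (2.936, 0.144), RR gives ψ = 0.167, H_out = 4.865 kJ/mol
Linear interpolation between T = 316.8 (H_out = 4.865) and T = 318.8 (H_out = 5.581) on hF = 5.005 gives T ≈ 317.2 K, at which ψ = 0.17.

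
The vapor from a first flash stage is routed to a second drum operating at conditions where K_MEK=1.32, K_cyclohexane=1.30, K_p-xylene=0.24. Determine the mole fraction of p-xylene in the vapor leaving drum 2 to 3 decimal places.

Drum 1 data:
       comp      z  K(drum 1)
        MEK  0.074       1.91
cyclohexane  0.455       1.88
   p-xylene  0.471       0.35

y_p-xylene (drum 2) = 0.068

Drum 1:
Iterate (Newton) starting at ψ₁ = 0.6:
  ψ₁ = 0.600: g = -0.1963, g' = -0.711 → ψ₁ = 0.324
  ψ₁ = 0.324: g = -0.0243, g' = -0.569 → ψ₁ = 0.281
Converged at ψ₁ = 0.281.
Drum-1 compositions:
  MEK: x = 0.059, y = 0.113
  cyclohexane: x = 0.365, y = 0.686
  p-xylene: x = 0.576, y = 0.202
Drum-2 feed = drum-1 vapor: z₂ = (0.1125, 0.6857, 0.2017).
Drum 2:
Rachford–Rice: g(ψ₂) = Σ zᵢ(Kᵢ−1)/(1+ψ₂(Kᵢ−1)) = 0.
Check two-phase: ΣzᵢKᵢ = 1.088 > 1 and Σzᵢ/Kᵢ = 1.453 > 1, so g(0) = 0.088 > 0 and g(1) = -0.453 < 0.
Newton–Raphson from ψ₂ = 0.62:
  ψ₂ = 0.620: g = -0.0864, g' = -0.469 → ψ₂ = 0.436
  ψ₂ = 0.436: g = -0.0156, g' = -0.318 → ψ₂ = 0.386
  ψ₂ = 0.386: g = -0.0006, g' = -0.292 → ψ₂ = 0.384
Converged at ψ₂ = 0.384.
  MEK: x = 0.100, y = 0.132
  cyclohexane: x = 0.615, y = 0.799
  p-xylene: x = 0.285, y = 0.068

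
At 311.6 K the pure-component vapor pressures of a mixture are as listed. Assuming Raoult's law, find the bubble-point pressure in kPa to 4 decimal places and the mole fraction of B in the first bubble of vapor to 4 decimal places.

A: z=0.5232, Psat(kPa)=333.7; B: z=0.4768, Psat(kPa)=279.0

At the bubble point ψ → 0, so ΣzᵢKᵢ = 1 with Kᵢ = Pᵢˢᵃᵗ/P ⇒ P = ΣzᵢPᵢˢᵃᵗ.
P = 0.5232·333.7 + 0.4768·279.0 = 307.6190 kPa
yᵢ = zᵢPᵢˢᵃᵗ/P ⇒ y_B = 0.4768·279.0/307.6190 = 0.4324

Pbub = 307.6190 kPa, y_B = 0.4324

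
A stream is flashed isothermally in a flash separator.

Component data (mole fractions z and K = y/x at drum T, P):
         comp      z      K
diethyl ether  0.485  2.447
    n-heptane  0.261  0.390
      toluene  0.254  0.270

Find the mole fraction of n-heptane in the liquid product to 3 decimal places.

x_n-heptane = 0.336

Iterate (Newton) starting at ψ = 0.33:
  ψ = 0.330: g = 0.0314, g' = -0.852 → ψ = 0.367
Converged at ψ = 0.367.
Compositions from xᵢ = zᵢ/(1+ψ(Kᵢ−1)), yᵢ = Kᵢxᵢ:
  diethyl ether: x = 0.317, y = 0.775
  n-heptane: x = 0.336, y = 0.131
  toluene: x = 0.347, y = 0.094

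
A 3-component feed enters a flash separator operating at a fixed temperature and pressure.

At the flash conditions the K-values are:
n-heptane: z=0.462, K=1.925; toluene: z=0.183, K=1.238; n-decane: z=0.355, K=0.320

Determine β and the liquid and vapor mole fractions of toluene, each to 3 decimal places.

β = 0.438, x_toluene = 0.166, y_toluene = 0.205

Material balance + equilibrium reduce to Σ zᵢ(Kᵢ−1)/(1+β(Kᵢ−1)) = 0.
Check two-phase: ΣzᵢKᵢ = 1.230 > 1 and Σzᵢ/Kᵢ = 1.497 > 1, so g(0) = 0.230 > 0 and g(1) = -0.497 < 0.
Newton iteration, β⁰ = 0.56:
  β = 0.560: g = -0.0699, g' = -0.608 → β = 0.445
  β = 0.445: g = -0.0040, g' = -0.544 → β = 0.438
Converged at β = 0.438.
Compositions from xᵢ = zᵢ/(1+β(Kᵢ−1)), yᵢ = Kᵢxᵢ:
  n-heptane: x = 0.329, y = 0.633
  toluene: x = 0.166, y = 0.205
  n-decane: x = 0.505, y = 0.162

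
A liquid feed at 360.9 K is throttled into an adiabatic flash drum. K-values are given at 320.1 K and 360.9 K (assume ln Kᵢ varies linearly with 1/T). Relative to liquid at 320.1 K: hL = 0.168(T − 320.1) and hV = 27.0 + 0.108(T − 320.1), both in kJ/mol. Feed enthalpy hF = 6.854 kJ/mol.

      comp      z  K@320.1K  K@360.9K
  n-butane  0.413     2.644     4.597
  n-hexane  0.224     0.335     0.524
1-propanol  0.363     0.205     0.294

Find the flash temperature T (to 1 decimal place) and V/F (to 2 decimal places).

T = 323.7 K, V/F = 0.23

Adiabatic flash: solve Rachford–Rice at each trial T, then check hF = ψ·hV(T) + (1−ψ)·hL(T).
  T = 320.1 K: K = (2.644, 0.335, 0.205), RR gives ψ = 0.196, H_out = 5.301 kJ/mol
  T = 360.9 K: K = (4.597, 0.524, 0.294), RR gives ψ = 0.496, H_out = 19.025 kJ/mol
  T = 340.5 K: K = (3.545, 0.425, 0.248), RR gives ψ = 0.370, H_out = 12.953 kJ/mol
  T = 330.3 K: K = (3.075, 0.379, 0.226), RR gives ψ = 0.293, H_out = 9.435 kJ/mol
  T = 325.2 K: K = (2.855, 0.356, 0.216), RR gives ψ = 0.248, H_out = 7.468 kJ/mol
  T = 322.6 K: K = (2.746, 0.345, 0.210), RR gives ψ = 0.222, H_out = 6.392 kJ/mol
  T = 323.9 K: K = (2.800, 0.351, 0.213), RR gives ψ = 0.235, H_out = 6.937 kJ/mol
Linear interpolation between T = 322.6 (H_out = 6.392) and T = 323.9 (H_out = 6.937) on hF = 6.854 gives T ≈ 323.7 K, at which ψ = 0.23.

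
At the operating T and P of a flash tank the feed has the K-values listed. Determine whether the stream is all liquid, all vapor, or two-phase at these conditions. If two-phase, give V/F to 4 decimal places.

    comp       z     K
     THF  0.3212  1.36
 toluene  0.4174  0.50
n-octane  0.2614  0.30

ΣzᵢKᵢ = 0.7240; Σzᵢ/Kᵢ = 1.9423.
Since ΣzᵢKᵢ < 1 the mixture is below its bubble point — single liquid phase.

all liquid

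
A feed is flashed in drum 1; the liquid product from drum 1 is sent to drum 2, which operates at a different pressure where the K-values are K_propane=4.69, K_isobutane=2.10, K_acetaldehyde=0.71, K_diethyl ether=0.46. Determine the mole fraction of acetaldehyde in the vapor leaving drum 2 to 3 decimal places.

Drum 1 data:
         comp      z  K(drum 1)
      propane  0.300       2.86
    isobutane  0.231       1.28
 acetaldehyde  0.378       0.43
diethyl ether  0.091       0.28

y_acetaldehyde (drum 2) = 0.444

Drum 1:
Let ψ₁ = V/F and solve Σ zᵢ(Kᵢ−1)/(1+ψ₁(Kᵢ−1)) = 0.
Check two-phase: ΣzᵢKᵢ = 1.342 > 1 and Σzᵢ/Kᵢ = 1.489 > 1, so g(0) = 0.342 > 0 and g(1) = -0.489 < 0.
Newton–Raphson from ψ₁ = 0.66:
  ψ₁ = 0.660: g = -0.1652, g' = -0.709 → ψ₁ = 0.427
  ψ₁ = 0.427: g = -0.0106, g' = -0.650 → ψ₁ = 0.411
Converged at ψ₁ = 0.411.
Drum-1 compositions:
  propane: x = 0.170, y = 0.486
  isobutane: x = 0.207, y = 0.265
  acetaldehyde: x = 0.494, y = 0.212
  diethyl ether: x = 0.129, y = 0.036
Drum-2 feed = drum-1 liquid: z₂ = (0.1701, 0.2072, 0.4935, 0.1292).
Drum 2:
Newton–Raphson from ψ₂ = 0.5:
  ψ₂ = 0.500: g = 0.1046, g' = -0.518 → ψ₂ = 0.702
  ψ₂ = 0.702: g = 0.0113, g' = -0.423 → ψ₂ = 0.729
Converged at ψ₂ = 0.729.
  propane: x = 0.046, y = 0.216
  isobutane: x = 0.115, y = 0.241
  acetaldehyde: x = 0.626, y = 0.444
  diethyl ether: x = 0.213, y = 0.098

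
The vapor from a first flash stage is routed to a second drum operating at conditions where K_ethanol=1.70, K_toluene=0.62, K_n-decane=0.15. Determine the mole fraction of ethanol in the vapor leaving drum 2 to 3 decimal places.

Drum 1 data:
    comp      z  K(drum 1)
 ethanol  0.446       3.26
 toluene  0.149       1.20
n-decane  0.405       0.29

y_ethanol (drum 2) = 0.832

Drum 1:
Material balance + equilibrium reduce to Σ zᵢ(Kᵢ−1)/(1+ψ₁(Kᵢ−1)) = 0.
g(0) = ΣzᵢKᵢ − 1 = 0.750 and g(1) = 1 − Σzᵢ/Kᵢ = -0.658, so a root lies in (0, 1).
Iterate (Newton) starting at ψ₁ = 0.5:
  ψ₁ = 0.500: g = 0.0545, g' = -0.998 → ψ₁ = 0.555
  ψ₁ = 0.555: g = -0.0002, g' = -1.009 → ψ₁ = 0.554
Converged at ψ₁ = 0.554.
Drum-1 compositions:
  ethanol: x = 0.198, y = 0.645
  toluene: x = 0.134, y = 0.161
  n-decane: x = 0.668, y = 0.194
Drum-2 feed = drum-1 vapor: z₂ = (0.6454, 0.1610, 0.1937).
Drum 2:
Let ψ₂ = V/F and solve Σ zᵢ(Kᵢ−1)/(1+ψ₂(Kᵢ−1)) = 0.
Check two-phase: ΣzᵢKᵢ = 1.226 > 1 and Σzᵢ/Kᵢ = 1.931 > 1, so g(0) = 0.226 > 0 and g(1) = -0.931 < 0.
Iterate (Newton) starting at ψ₂ = 0.41:
  ψ₂ = 0.410: g = 0.0258, g' = -0.553 → ψ₂ = 0.457
  ψ₂ = 0.457: g = -0.0008, g' = -0.589 → ψ₂ = 0.455
Converged at ψ₂ = 0.455.
  ethanol: x = 0.489, y = 0.832
  toluene: x = 0.195, y = 0.121
  n-decane: x = 0.316, y = 0.047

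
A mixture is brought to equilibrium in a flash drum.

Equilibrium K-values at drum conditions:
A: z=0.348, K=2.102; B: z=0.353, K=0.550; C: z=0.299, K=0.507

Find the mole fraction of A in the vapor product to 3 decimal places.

Rachford–Rice: g(V/F) = Σ zᵢ(Kᵢ−1)/(1+V/F(Kᵢ−1)) = 0.
g(0) = ΣzᵢKᵢ − 1 = 0.077 and g(1) = 1 − Σzᵢ/Kᵢ = -0.397, so a root lies in (0, 1).
Newton–Raphson from V/F = 0.46:
  V/F = 0.460: g = -0.1365, g' = -0.421 → V/F = 0.136
  V/F = 0.136: g = 0.0063, g' = -0.484 → V/F = 0.149
Converged at V/F = 0.149.
Compositions from xᵢ = zᵢ/(1+V/F(Kᵢ−1)), yᵢ = Kᵢxᵢ:
  A: x = 0.299, y = 0.628
  B: x = 0.378, y = 0.208
  C: x = 0.323, y = 0.164

y_A = 0.628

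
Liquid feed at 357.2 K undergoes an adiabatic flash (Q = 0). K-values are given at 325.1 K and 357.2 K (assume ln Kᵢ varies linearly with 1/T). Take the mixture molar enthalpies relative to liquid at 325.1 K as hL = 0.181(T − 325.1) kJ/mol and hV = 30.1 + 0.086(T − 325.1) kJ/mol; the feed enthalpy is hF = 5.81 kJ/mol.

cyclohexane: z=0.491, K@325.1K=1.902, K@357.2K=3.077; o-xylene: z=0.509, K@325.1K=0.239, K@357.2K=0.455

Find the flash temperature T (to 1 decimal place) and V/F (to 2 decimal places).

Adiabatic flash: solve Rachford–Rice at each trial T, then check hF = ψ·hV(T) + (1−ψ)·hL(T).
  T = 325.1 K: K = (1.902, 0.239), RR gives ψ = 0.081, H_out = 2.435 kJ/mol
  T = 357.2 K: K = (3.077, 0.455), RR gives ψ = 0.656, H_out = 23.551 kJ/mol
  T = 341.1 K: K = (2.445, 0.334), RR gives ψ = 0.385, H_out = 13.913 kJ/mol
  T = 333.1 K: K = (2.163, 0.284), RR gives ψ = 0.248, H_out = 8.723 kJ/mol
  T = 329.1 K: K = (2.030, 0.261), RR gives ψ = 0.170, H_out = 5.775 kJ/mol
  T = 331.1 K: K = (2.096, 0.272), RR gives ψ = 0.210, H_out = 7.289 kJ/mol
Linear interpolation between T = 329.1 (H_out = 5.775) and T = 331.1 (H_out = 7.289) on hF = 5.81 gives T ≈ 329.1 K, at which ψ = 0.17.

T = 329.1 K, V/F = 0.17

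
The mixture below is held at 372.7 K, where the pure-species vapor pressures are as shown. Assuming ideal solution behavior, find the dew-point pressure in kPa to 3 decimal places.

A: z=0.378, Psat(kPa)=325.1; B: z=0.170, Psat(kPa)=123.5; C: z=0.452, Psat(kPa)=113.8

At the dew point ψ → 1, so Σzᵢ/Kᵢ = 1 with Kᵢ = Pᵢˢᵃᵗ/P ⇒ 1/P = Σzᵢ/Pᵢˢᵃᵗ.
1/P = 0.378/325.1 + 0.170/123.5 + 0.452/113.8 = 0.006511 ⇒ P = 153.583 kPa

Pdew = 153.583 kPa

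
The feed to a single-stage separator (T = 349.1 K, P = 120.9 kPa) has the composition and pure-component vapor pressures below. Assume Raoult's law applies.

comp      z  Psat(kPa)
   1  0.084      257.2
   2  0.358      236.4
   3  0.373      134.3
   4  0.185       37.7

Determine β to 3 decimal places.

Raoult's law: Kᵢ = Pᵢˢᵃᵗ/P = Pᵢˢᵃᵗ/120.9.
  K_1 = 257.2/120.9 = 2.12738, K_2 = 236.4/120.9 = 1.95533, K_3 = 134.3/120.9 = 1.11084, K_4 = 37.7/120.9 = 0.31183
Let β = V/F and solve Σ zᵢ(Kᵢ−1)/(1+β(Kᵢ−1)) = 0.
Feasibility: ΣzᵢKᵢ = 1.351, Σzᵢ/Kᵢ = 1.152 — both > 1, two phases present.
Iterate (Newton) starting at β = 0.5:
  β = 0.500: g = 0.1371, g' = -0.401 → β = 0.842
  β = 0.842: g = -0.0267, g' = -0.627 → β = 0.799
  β = 0.799: g = -0.0012, g' = -0.571 → β = 0.797
Converged at β = 0.797.

β = 0.797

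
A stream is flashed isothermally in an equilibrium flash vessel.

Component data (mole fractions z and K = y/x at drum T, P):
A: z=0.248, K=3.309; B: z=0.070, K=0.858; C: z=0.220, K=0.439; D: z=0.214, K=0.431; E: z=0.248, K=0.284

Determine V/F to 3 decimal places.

V/F = 0.103

Rachford–Rice: g(V/F) = Σ zᵢ(Kᵢ−1)/(1+V/F(Kᵢ−1)) = 0.
Feasibility: ΣzᵢKᵢ = 1.140, Σzᵢ/Kᵢ = 2.027 — both > 1, two phases present.
Newton iteration, V/F⁰ = 0.5:
  V/F = 0.500: g = -0.3632, g' = -0.864 → V/F = 0.080
  V/F = 0.080: g = 0.0286, g' = -1.240 → V/F = 0.103
Converged at V/F = 0.103.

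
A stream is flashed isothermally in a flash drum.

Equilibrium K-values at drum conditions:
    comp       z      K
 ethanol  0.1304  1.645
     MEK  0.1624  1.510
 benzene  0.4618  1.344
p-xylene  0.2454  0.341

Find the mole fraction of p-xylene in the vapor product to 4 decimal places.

y_p-xylene = 0.1338

Material balance + equilibrium reduce to Σ zᵢ(Kᵢ−1)/(1+ψ(Kᵢ−1)) = 0.
Check two-phase: ΣzᵢKᵢ = 1.1641 > 1 and Σzᵢ/Kᵢ = 1.2501 > 1, so g(0) = 0.1641 > 0 and g(1) = -0.2501 < 0.
Iterate (Newton) starting at ψ = 0.64:
  ψ = 0.6400: g = -0.02750, g' = -0.4066 → ψ = 0.5724
  ψ = 0.5724: g = -0.00139, g' = -0.3671 → ψ = 0.5686
Converged at ψ = 0.5686.
Compositions from xᵢ = zᵢ/(1+ψ(Kᵢ−1)), yᵢ = Kᵢxᵢ:
  ethanol: x = 0.0954, y = 0.1570
  MEK: x = 0.1259, y = 0.1901
  benzene: x = 0.3863, y = 0.5191
  p-xylene: x = 0.3924, y = 0.1338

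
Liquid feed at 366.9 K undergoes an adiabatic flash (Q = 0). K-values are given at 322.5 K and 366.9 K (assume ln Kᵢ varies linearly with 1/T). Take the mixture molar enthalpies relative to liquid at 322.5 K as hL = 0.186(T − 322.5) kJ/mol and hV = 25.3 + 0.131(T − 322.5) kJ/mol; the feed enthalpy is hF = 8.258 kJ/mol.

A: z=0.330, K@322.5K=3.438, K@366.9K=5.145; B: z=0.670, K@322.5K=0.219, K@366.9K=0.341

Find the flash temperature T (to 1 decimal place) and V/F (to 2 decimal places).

T = 337.8 K, V/F = 0.22

Adiabatic flash: solve Rachford–Rice at each trial T, then check hF = ψ·hV(T) + (1−ψ)·hL(T).
  T = 322.5 K: K = (3.438, 0.219), RR gives ψ = 0.148, H_out = 3.737 kJ/mol
  T = 366.9 K: K = (5.145, 0.341), RR gives ψ = 0.339, H_out = 16.010 kJ/mol
  T = 344.7 K: K = (4.261, 0.277), RR gives ψ = 0.251, H_out = 10.175 kJ/mol
  T = 333.6 K: K = (3.841, 0.247), RR gives ψ = 0.203, H_out = 7.067 kJ/mol
  T = 339.1 K: K = (4.047, 0.262), RR gives ψ = 0.227, H_out = 8.629 kJ/mol
  T = 336.4 K: K = (3.945, 0.255), RR gives ψ = 0.215, H_out = 7.869 kJ/mol
  T = 337.8 K: K = (3.998, 0.258), RR gives ψ = 0.222, H_out = 8.264 kJ/mol
Linear interpolation between T = 336.4 (H_out = 7.869) and T = 337.8 (H_out = 8.264) on hF = 8.258 gives T ≈ 337.8 K, at which ψ = 0.22.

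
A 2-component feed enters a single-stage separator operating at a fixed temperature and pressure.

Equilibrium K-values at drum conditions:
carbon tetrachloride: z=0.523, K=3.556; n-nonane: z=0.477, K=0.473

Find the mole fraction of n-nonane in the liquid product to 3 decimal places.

Material balance + equilibrium reduce to Σ zᵢ(Kᵢ−1)/(1+V/F(Kᵢ−1)) = 0.
Check two-phase: ΣzᵢKᵢ = 2.085 > 1 and Σzᵢ/Kᵢ = 1.156 > 1, so g(0) = 1.085 > 0 and g(1) = -0.156 < 0.
Newton–Raphson from V/F = 0.33:
  V/F = 0.330: g = 0.4208, g' = -1.200 → V/F = 0.681
  V/F = 0.681: g = 0.0958, g' = -0.777 → V/F = 0.804
  V/F = 0.804: g = 0.0013, g' = -0.765 → V/F = 0.806
Converged at V/F = 0.806.
Compositions from xᵢ = zᵢ/(1+V/F(Kᵢ−1)), yᵢ = Kᵢxᵢ:
  carbon tetrachloride: x = 0.171, y = 0.608
  n-nonane: x = 0.829, y = 0.392

x_n-nonane = 0.829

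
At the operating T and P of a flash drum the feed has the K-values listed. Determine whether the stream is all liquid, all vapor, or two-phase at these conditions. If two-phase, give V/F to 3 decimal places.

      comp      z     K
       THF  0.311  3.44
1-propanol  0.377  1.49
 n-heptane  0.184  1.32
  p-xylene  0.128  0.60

ΣzᵢKᵢ = 1.951; Σzᵢ/Kᵢ = 0.696.
Since Σzᵢ/Kᵢ < 1 the mixture is above its dew point — single vapor phase.

all vapor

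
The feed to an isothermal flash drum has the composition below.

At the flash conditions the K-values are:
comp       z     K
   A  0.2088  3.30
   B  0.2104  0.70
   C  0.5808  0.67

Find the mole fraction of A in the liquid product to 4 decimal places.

x_A = 0.1228

Rachford–Rice: g(β) = Σ zᵢ(Kᵢ−1)/(1+β(Kᵢ−1)) = 0.
g(0) = ΣzᵢKᵢ − 1 = 0.2255 and g(1) = 1 − Σzᵢ/Kᵢ = -0.2307, so a root lies in (0, 1).
Newton iteration, β⁰ = 0.54:
  β = 0.5400: g = -0.09435, g' = -0.3404 → β = 0.2628
  β = 0.2628: g = 0.02093, g' = -0.5272 → β = 0.3025
  β = 0.3025: g = 0.00086, g' = -0.4851 → β = 0.3043
Converged at β = 0.3043.
Compositions from xᵢ = zᵢ/(1+β(Kᵢ−1)), yᵢ = Kᵢxᵢ:
  A: x = 0.1228, y = 0.4054
  B: x = 0.2315, y = 0.1621
  C: x = 0.6456, y = 0.4326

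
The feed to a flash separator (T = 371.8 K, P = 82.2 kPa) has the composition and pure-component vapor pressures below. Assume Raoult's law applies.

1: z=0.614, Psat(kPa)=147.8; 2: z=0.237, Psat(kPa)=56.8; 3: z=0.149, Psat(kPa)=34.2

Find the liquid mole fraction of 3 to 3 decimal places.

x_3 = 0.314

Raoult's law: Kᵢ = Pᵢˢᵃᵗ/P = Pᵢˢᵃᵗ/82.2.
  K_1 = 147.8/82.2 = 1.79805, K_2 = 56.8/82.2 = 0.69100, K_3 = 34.2/82.2 = 0.41606
Material balance + equilibrium reduce to Σ zᵢ(Kᵢ−1)/(1+β(Kᵢ−1)) = 0.
Check two-phase: ΣzᵢKᵢ = 1.330 > 1 and Σzᵢ/Kᵢ = 1.043 > 1, so g(0) = 0.330 > 0 and g(1) = -0.043 < 0.
Newton–Raphson from β = 0.5:
  β = 0.500: g = 0.1407, g' = -0.333 → β = 0.923
  β = 0.923: g = -0.0090, g' = -0.413 → β = 0.901
Converged at β = 0.901.
Compositions from xᵢ = zᵢ/(1+β(Kᵢ−1)), yᵢ = Kᵢxᵢ:
  1: x = 0.357, y = 0.642
  2: x = 0.328, y = 0.227
  3: x = 0.314, y = 0.131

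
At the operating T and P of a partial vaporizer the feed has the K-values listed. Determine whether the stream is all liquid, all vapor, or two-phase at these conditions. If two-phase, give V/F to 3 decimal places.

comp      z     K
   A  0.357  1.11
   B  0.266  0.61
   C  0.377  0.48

all liquid

ΣzᵢKᵢ = 0.739; Σzᵢ/Kᵢ = 1.543.
Since ΣzᵢKᵢ < 1 the mixture is below its bubble point — single liquid phase.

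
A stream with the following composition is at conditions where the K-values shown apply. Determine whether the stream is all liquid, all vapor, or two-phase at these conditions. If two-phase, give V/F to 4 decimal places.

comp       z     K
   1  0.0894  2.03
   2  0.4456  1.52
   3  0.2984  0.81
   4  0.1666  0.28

ΣzᵢKᵢ = 1.1471; Σzᵢ/Kᵢ = 1.3006.
Both exceed 1, so a two-phase solution exists.
Rachford–Rice: g(ψ) = Σ zᵢ(Kᵢ−1)/(1+ψ(Kᵢ−1)) = 0.
Newton–Raphson from ψ = 0.5:
  ψ = 0.5000: g = -0.00539, g' = -0.3412 → ψ = 0.4842
  ψ = 0.4842: g = -0.00004, g' = -0.3357 → ψ = 0.4841
Converged at ψ = 0.4841.

two-phase, V/F = 0.4841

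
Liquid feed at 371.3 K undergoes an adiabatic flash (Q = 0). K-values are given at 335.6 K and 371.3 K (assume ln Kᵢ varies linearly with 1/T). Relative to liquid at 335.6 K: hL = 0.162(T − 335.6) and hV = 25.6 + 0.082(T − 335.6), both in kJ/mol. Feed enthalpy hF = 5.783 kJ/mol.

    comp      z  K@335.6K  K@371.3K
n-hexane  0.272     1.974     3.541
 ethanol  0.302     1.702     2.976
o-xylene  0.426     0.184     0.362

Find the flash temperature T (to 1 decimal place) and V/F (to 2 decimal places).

Adiabatic flash: solve Rachford–Rice at each trial T, then check hF = ψ·hV(T) + (1−ψ)·hL(T).
  T = 335.6 K: K = (1.974, 1.702, 0.184), RR gives ψ = 0.189, H_out = 4.835 kJ/mol
  T = 371.3 K: K = (3.541, 2.976, 0.362), RR gives ψ = 0.708, H_out = 21.886 kJ/mol
  T = 353.5 K: K = (2.685, 2.284, 0.263), RR gives ψ = 0.487, H_out = 14.680 kJ/mol
  T = 344.6 K: K = (2.314, 1.981, 0.221), RR gives ψ = 0.360, H_out = 10.427 kJ/mol
  T = 340.1 K: K = (2.139, 1.838, 0.202), RR gives ψ = 0.283, H_out = 7.864 kJ/mol
  T = 337.9 K: K = (2.057, 1.771, 0.193), RR gives ψ = 0.239, H_out = 6.454 kJ/mol
Linear interpolation between T = 335.6 (H_out = 4.835) and T = 337.9 (H_out = 6.454) on hF = 5.783 gives T ≈ 336.9 K, at which ψ = 0.22.

T = 336.9 K, V/F = 0.22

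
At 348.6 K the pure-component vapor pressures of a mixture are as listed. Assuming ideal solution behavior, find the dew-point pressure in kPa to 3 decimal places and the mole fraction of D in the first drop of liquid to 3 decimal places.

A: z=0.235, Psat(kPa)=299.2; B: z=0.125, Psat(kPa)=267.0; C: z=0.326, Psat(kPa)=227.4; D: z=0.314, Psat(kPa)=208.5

Pdew = 238.482 kPa, x_D = 0.359

At the dew point ψ → 1, so Σzᵢ/Kᵢ = 1 with Kᵢ = Pᵢˢᵃᵗ/P ⇒ 1/P = Σzᵢ/Pᵢˢᵃᵗ.
1/P = 0.235/299.2 + 0.125/267.0 + 0.326/227.4 + 0.314/208.5 = 0.004193 ⇒ P = 238.482 kPa
xᵢ = zᵢP/Pᵢˢᵃᵗ ⇒ x_D = 0.314·238.482/208.5 = 0.359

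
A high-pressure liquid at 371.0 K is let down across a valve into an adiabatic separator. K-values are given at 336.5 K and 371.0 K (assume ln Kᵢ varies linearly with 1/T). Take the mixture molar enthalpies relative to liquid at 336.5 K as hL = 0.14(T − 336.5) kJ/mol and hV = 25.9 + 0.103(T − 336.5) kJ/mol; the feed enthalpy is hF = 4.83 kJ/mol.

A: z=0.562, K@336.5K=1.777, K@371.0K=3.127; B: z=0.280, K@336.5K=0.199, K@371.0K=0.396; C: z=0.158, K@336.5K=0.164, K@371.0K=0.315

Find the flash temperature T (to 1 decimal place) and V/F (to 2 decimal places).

Adiabatic flash: solve Rachford–Rice at each trial T, then check hF = ψ·hV(T) + (1−ψ)·hL(T).
  T = 336.5 K: K = (1.777, 0.199, 0.164), RR gives ψ = 0.127, H_out = 3.289 kJ/mol
  T = 371.0 K: K = (3.127, 0.396, 0.315), RR gives ψ = 0.679, H_out = 21.550 kJ/mol
  T = 353.8 K: K = (2.392, 0.286, 0.231), RR gives ψ = 0.451, H_out = 13.803 kJ/mol
  T = 345.1 K: K = (2.068, 0.239, 0.195), RR gives ψ = 0.313, H_out = 9.218 kJ/mol
  T = 340.8 K: K = (1.919, 0.218, 0.179), RR gives ψ = 0.229, H_out = 6.507 kJ/mol
  T = 338.6 K: K = (1.845, 0.208, 0.171), RR gives ψ = 0.180, H_out = 4.939 kJ/mol
Linear interpolation between T = 336.5 (H_out = 3.289) and T = 338.6 (H_out = 4.939) on hF = 4.83 gives T ≈ 338.5 K, at which ψ = 0.18.

T = 338.5 K, V/F = 0.18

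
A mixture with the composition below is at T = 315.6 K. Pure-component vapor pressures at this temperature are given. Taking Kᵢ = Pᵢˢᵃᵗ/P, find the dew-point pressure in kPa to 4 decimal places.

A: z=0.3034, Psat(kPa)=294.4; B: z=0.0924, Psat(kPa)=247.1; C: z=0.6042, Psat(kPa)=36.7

Pdew = 55.9668 kPa

At the dew point ψ → 1, so Σzᵢ/Kᵢ = 1 with Kᵢ = Pᵢˢᵃᵗ/P ⇒ 1/P = Σzᵢ/Pᵢˢᵃᵗ.
1/P = 0.3034/294.4 + 0.0924/247.1 + 0.6042/36.7 = 0.0178677 ⇒ P = 55.9668 kPa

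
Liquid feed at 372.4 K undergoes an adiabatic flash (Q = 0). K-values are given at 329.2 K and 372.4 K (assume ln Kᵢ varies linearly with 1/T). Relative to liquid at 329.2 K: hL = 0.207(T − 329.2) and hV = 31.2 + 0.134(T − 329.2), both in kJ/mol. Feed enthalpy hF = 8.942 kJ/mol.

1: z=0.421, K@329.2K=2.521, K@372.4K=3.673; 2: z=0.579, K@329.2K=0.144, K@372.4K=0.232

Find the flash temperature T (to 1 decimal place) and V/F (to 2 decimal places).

T = 343.3 K, V/F = 0.20

Adiabatic flash: solve Rachford–Rice at each trial T, then check hF = ψ·hV(T) + (1−ψ)·hL(T).
  T = 329.2 K: K = (2.521, 0.144), RR gives ψ = 0.111, H_out = 3.468 kJ/mol
  T = 372.4 K: K = (3.673, 0.232), RR gives ψ = 0.332, H_out = 18.242 kJ/mol
  T = 350.8 K: K = (3.078, 0.185), RR gives ψ = 0.238, H_out = 11.530 kJ/mol
  T = 340.0 K: K = (2.795, 0.164), RR gives ψ = 0.181, H_out = 7.741 kJ/mol
  T = 345.4 K: K = (2.935, 0.175), RR gives ψ = 0.211, H_out = 9.684 kJ/mol
  T = 342.7 K: K = (2.865, 0.169), RR gives ψ = 0.196, H_out = 8.726 kJ/mol
  T = 344.0 K: K = (2.899, 0.172), RR gives ψ = 0.203, H_out = 9.190 kJ/mol
Linear interpolation between T = 342.7 (H_out = 8.726) and T = 344.0 (H_out = 9.190) on hF = 8.942 gives T ≈ 343.3 K, at which ψ = 0.20.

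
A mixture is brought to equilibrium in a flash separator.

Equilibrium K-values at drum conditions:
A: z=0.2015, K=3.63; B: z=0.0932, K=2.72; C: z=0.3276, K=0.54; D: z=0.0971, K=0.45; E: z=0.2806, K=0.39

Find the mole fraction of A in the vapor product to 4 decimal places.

y_A = 0.4431

Rachford–Rice: g(β) = Σ zᵢ(Kᵢ−1)/(1+β(Kᵢ−1)) = 0.
Check two-phase: ΣzᵢKᵢ = 1.3150 > 1 and Σzᵢ/Kᵢ = 1.6317 > 1, so g(0) = 0.3150 > 0 and g(1) = -0.6317 < 0.
Iterate (Newton) starting at β = 0.62:
  β = 0.6200: g = -0.28811, g' = -0.7393 → β = 0.2303
  β = 0.2303: g = 0.01600, g' = -0.9486 → β = 0.2472
  β = 0.2472: g = 0.00025, g' = -0.9200 → β = 0.2475
Converged at β = 0.2475.
Compositions from xᵢ = zᵢ/(1+β(Kᵢ−1)), yᵢ = Kᵢxᵢ:
  A: x = 0.1221, y = 0.4431
  B: x = 0.0654, y = 0.1778
  C: x = 0.3697, y = 0.1996
  D: x = 0.1124, y = 0.0506
  E: x = 0.3305, y = 0.1289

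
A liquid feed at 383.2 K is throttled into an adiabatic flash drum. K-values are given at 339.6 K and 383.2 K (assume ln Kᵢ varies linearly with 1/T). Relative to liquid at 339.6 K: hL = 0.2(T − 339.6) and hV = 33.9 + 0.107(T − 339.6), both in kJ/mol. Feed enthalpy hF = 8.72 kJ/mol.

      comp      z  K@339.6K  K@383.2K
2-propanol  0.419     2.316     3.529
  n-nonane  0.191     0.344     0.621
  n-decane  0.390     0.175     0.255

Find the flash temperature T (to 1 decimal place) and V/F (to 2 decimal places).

T = 350.2 K, V/F = 0.20

Adiabatic flash: solve Rachford–Rice at each trial T, then check hF = ψ·hV(T) + (1−ψ)·hL(T).
  T = 339.6 K: K = (2.316, 0.344, 0.175), RR gives ψ = 0.103, H_out = 3.477 kJ/mol
  T = 383.2 K: K = (3.529, 0.621, 0.255), RR gives ψ = 0.424, H_out = 21.385 kJ/mol
  T = 361.4 K: K = (2.895, 0.471, 0.214), RR gives ψ = 0.286, H_out = 13.480 kJ/mol
  T = 350.5 K: K = (2.599, 0.404, 0.194), RR gives ψ = 0.203, H_out = 8.869 kJ/mol
  T = 345.1 K: K = (2.457, 0.374, 0.184), RR gives ψ = 0.156, H_out = 6.320 kJ/mol
  T = 347.8 K: K = (2.527, 0.389, 0.189), RR gives ψ = 0.180, H_out = 7.621 kJ/mol
  T = 349.1 K: K = (2.561, 0.396, 0.191), RR gives ψ = 0.192, H_out = 8.228 kJ/mol
Linear interpolation between T = 349.1 (H_out = 8.228) and T = 350.5 (H_out = 8.869) on hF = 8.72 gives T ≈ 350.2 K, at which ψ = 0.20.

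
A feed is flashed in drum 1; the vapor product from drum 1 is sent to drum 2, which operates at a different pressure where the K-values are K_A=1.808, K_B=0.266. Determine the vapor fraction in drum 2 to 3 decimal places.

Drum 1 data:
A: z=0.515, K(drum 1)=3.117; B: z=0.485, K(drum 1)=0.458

V/F (drum 2) = 0.414

Drum 1:
Let ψ₁ = V/F and solve Σ zᵢ(Kᵢ−1)/(1+ψ₁(Kᵢ−1)) = 0.
Feasibility: ΣzᵢKᵢ = 1.827, Σzᵢ/Kᵢ = 1.224 — both > 1, two phases present.
Binary case is linear: z₁(K₁−1)(1+ψ₁(K₂−1)) + z₂(K₂−1)(1+ψ₁(K₁−1)) = 0
⇒ ψ₁ = [z₁(K₁−1)+z₂(K₂−1)] / [−(K₁−1)(K₂−1)] = 0.8274/1.1474 = 0.721
Drum-1 compositions:
  A: x = 0.204, y = 0.635
  B: x = 0.796, y = 0.365
Drum-2 feed = drum-1 vapor: z₂ = (0.6354, 0.3646).
Drum 2:
Binary case is linear: z₁(K₁−1)(1+ψ₂(K₂−1)) + z₂(K₂−1)(1+ψ₂(K₁−1)) = 0
⇒ ψ₂ = [z₁(K₁−1)+z₂(K₂−1)] / [−(K₁−1)(K₂−1)] = 0.2457/0.5931 = 0.414
  A: x = 0.476, y = 0.861
  B: x = 0.524, y = 0.139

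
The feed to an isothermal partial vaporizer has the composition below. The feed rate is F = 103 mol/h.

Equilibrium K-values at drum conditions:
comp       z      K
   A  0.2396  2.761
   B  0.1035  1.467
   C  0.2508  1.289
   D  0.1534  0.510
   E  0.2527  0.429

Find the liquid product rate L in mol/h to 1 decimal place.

L = 45.9 mol/h

Material balance + equilibrium reduce to Σ zᵢ(Kᵢ−1)/(1+ψ(Kᵢ−1)) = 0.
Check two-phase: ΣzᵢKᵢ = 1.3233 > 1 and Σzᵢ/Kᵢ = 1.2417 > 1, so g(0) = 0.3233 > 0 and g(1) = -0.2417 < 0.
Newton–Raphson from ψ = 0.5:
  ψ = 0.5000: g = 0.02538, g' = -0.4669 → ψ = 0.5544
  ψ = 0.5544: g = 0.00005, g' = -0.4659 → ψ = 0.5545
Converged at ψ = 0.5545.
Then V = ψ·F = 0.5545·103 = 57.1 mol/h and L = F − V = 45.9 mol/h.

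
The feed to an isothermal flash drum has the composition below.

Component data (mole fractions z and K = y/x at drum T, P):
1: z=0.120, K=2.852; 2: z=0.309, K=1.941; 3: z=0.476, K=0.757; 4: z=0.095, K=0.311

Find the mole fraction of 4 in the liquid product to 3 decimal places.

x_4 = 0.188

Let ψ = V/F and solve Σ zᵢ(Kᵢ−1)/(1+ψ(Kᵢ−1)) = 0.
Feasibility: ΣzᵢKᵢ = 1.332, Σzᵢ/Kᵢ = 1.136 — both > 1, two phases present.
Newton–Raphson from ψ = 0.5:
  ψ = 0.500: g = 0.0816, g' = -0.379 → ψ = 0.715
  ψ = 0.715: g = 0.0003, g' = -0.390 → ψ = 0.716
Converged at ψ = 0.716.
Compositions from xᵢ = zᵢ/(1+ψ(Kᵢ−1)), yᵢ = Kᵢxᵢ:
  1: x = 0.052, y = 0.147
  2: x = 0.185, y = 0.358
  3: x = 0.576, y = 0.436
  4: x = 0.188, y = 0.058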